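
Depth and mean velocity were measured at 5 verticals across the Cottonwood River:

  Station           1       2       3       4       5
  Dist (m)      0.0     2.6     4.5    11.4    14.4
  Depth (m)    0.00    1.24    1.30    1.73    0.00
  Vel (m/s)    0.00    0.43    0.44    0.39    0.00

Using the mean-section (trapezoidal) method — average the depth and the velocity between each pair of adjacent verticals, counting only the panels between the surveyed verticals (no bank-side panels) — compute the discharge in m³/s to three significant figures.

6.24 m³/s

Panel 1-2: Δb = 2.6 m, d̄ = (0.00+1.24)/2 = 0.62, v̄ = (0.00+0.43)/2 = 0.215 → q = 2.6×0.62×0.215 = 0.3466 m³/s
Panel 2-3: Δb = 1.9 m, d̄ = (1.24+1.30)/2 = 1.27, v̄ = (0.43+0.44)/2 = 0.435 → q = 1.9×1.27×0.435 = 1.050 m³/s
Panel 3-4: Δb = 6.9 m, d̄ = (1.30+1.73)/2 = 1.515, v̄ = (0.44+0.39)/2 = 0.415 → q = 6.9×1.515×0.415 = 4.338 m³/s
Panel 4-5: Δb = 3 m, d̄ = (1.73+0.00)/2 = 0.865, v̄ = (0.39+0.00)/2 = 0.195 → q = 3×0.865×0.195 = 0.5060 m³/s
Q = Σ q = 6.240 m³/s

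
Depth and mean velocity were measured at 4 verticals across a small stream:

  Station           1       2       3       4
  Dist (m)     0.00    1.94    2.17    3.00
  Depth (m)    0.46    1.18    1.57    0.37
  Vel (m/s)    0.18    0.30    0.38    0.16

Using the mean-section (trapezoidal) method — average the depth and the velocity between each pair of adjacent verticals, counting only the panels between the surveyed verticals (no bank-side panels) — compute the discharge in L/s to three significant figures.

Panel 1-2: Δb = 1.94 m, d̄ = (0.46+1.18)/2 = 0.82, v̄ = (0.18+0.30)/2 = 0.24 → q = 1.94×0.82×0.24 = 0.3818 m³/s
Panel 2-3: Δb = 0.23 m, d̄ = (1.18+1.57)/2 = 1.375, v̄ = (0.30+0.38)/2 = 0.34 → q = 0.23×1.375×0.34 = 0.1075 m³/s
Panel 3-4: Δb = 0.83 m, d̄ = (1.57+0.37)/2 = 0.97, v̄ = (0.38+0.16)/2 = 0.27 → q = 0.83×0.97×0.27 = 0.2174 m³/s
Q = Σ q = 0.7067 m³/s
= 0.7067 × 1000 = 706.7 L/s

707 L/s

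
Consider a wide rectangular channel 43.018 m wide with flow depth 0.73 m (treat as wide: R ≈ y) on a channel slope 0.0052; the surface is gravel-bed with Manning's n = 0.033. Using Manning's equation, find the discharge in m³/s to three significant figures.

55.6 m³/s

A = b·y = 43.018 × 0.73 = 31.40 m²
Wide channel: R ≈ y = 0.73 m
Q = (1/n)·A·R^(2/3)·S^(1/2) = (1/0.033) × 31.40 × 0.7300^(2/3) × 0.0052^(1/2) = 55.63 m³/s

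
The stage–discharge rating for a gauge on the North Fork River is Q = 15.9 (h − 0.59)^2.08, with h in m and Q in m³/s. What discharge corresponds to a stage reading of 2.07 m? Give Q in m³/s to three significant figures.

35.9 m³/s

Q = 15.9 × (2.07 − 0.59)^2.08 = 15.9 × 1.48^2.08 = 35.94 m³/s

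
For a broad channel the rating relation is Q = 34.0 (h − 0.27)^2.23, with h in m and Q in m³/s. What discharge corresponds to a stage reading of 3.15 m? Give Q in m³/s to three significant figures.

360 m³/s

Q = 34.0 × (3.15 − 0.27)^2.23 = 34.0 × 2.88^2.23 = 359.7 m³/s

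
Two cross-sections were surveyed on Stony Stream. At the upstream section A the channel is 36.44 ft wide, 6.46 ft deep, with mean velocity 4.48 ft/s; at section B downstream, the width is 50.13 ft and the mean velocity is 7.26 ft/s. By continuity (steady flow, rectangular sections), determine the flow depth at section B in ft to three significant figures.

2.90 ft

Q = A₁V₁ = (36.44×6.46) × 4.48 = 1055 ft³/s
d₂ = Q/(b₂ V₂) = 1055/(50.13×7.26) = 2.898 ft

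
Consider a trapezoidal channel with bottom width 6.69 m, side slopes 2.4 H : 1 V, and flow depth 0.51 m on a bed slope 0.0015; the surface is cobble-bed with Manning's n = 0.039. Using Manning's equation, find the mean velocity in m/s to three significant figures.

0.568 m/s

A = (b + z·y)·y = (6.69 + 2.4×0.51)×0.51 = 4.036 m²
P = b + 2y√(1+z²) = 6.69 + 2×0.51×√(1+2.4²) = 9.342 m
R = A/P = 4.036/9.342 = 0.4320 m
Q = (1/n)·A·R^(2/3)·S^(1/2) = (1/0.039) × 4.036 × 0.4320^(2/3) × 0.0015^(1/2) = 2.291 m³/s
V = Q/A = 2.291/4.036 = 0.5675 m/s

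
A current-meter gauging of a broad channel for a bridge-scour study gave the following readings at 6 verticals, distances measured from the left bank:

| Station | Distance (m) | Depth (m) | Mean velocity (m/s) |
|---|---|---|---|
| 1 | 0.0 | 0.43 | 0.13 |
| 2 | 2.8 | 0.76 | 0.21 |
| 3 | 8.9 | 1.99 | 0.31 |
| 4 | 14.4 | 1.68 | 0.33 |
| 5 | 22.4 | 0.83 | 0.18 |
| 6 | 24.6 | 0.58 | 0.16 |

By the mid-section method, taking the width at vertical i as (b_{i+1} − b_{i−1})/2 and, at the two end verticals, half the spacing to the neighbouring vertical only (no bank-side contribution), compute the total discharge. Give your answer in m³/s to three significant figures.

w_1 = (2.8 − 0.0)/2 = 1.4 m; q_1 = 0.13 × 0.43 × 1.4 = 0.07826 m³/s
w_2 = (8.9 − 0.0)/2 = 4.45 m; q_2 = 0.21 × 0.76 × 4.45 = 0.7102 m³/s
w_3 = (14.4 − 2.8)/2 = 5.8 m; q_3 = 0.31 × 1.99 × 5.8 = 3.578 m³/s
w_4 = (22.4 − 8.9)/2 = 6.75 m; q_4 = 0.33 × 1.68 × 6.75 = 3.742 m³/s
w_5 = (24.6 − 14.4)/2 = 5.1 m; q_5 = 0.18 × 0.83 × 5.1 = 0.7619 m³/s
w_6 = (24.6 − 22.4)/2 = 1.1 m; q_6 = 0.16 × 0.58 × 1.1 = 0.1021 m³/s
Q = Σ qᵢ = 8.973 m³/s

8.97 m³/s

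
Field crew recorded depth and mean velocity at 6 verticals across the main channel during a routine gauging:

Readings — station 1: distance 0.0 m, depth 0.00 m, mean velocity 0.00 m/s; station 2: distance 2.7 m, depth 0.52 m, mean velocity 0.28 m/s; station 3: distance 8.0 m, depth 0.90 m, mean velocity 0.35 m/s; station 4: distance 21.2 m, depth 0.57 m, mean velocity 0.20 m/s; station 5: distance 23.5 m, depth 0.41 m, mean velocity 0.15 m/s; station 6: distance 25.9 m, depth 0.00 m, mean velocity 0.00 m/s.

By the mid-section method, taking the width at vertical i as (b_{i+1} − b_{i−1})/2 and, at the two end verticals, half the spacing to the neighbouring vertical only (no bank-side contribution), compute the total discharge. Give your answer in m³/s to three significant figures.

4.52 m³/s

w_2 = (8.0 − 0.0)/2 = 4 m; q_2 = 0.28 × 0.52 × 4 = 0.5824 m³/s
w_3 = (21.2 − 2.7)/2 = 9.25 m; q_3 = 0.35 × 0.90 × 9.25 = 2.914 m³/s
w_4 = (23.5 − 8.0)/2 = 7.75 m; q_4 = 0.20 × 0.57 × 7.75 = 0.8835 m³/s
w_5 = (25.9 − 21.2)/2 = 2.35 m; q_5 = 0.15 × 0.41 × 2.35 = 0.1445 m³/s
Stations 1, 6 contribute zero (depth or velocity is 0).
Q = Σ qᵢ = 4.524 m³/s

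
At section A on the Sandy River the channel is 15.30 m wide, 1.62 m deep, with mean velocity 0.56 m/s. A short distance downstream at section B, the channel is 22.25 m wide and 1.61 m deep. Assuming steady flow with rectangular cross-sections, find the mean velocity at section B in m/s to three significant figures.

Q = A₁V₁ = (15.30×1.62) × 0.56 = 13.88 m³/s
A₂ = 22.25 × 1.61 = 35.82 m²
V₂ = Q/A₂ = 13.88/35.82 = 0.3875 m/s

0.387 m/s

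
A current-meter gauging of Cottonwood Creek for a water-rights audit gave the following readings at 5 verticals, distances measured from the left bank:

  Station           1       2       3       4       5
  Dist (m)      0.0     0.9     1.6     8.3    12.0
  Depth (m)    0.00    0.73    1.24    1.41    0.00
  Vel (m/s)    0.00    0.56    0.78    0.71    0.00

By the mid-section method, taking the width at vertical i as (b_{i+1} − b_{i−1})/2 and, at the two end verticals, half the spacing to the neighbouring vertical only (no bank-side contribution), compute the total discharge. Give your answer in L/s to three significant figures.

w_2 = (1.6 − 0.0)/2 = 0.8 m; q_2 = 0.56 × 0.73 × 0.8 = 0.3270 m³/s
w_3 = (8.3 − 0.9)/2 = 3.7 m; q_3 = 0.78 × 1.24 × 3.7 = 3.579 m³/s
w_4 = (12.0 − 1.6)/2 = 5.2 m; q_4 = 0.71 × 1.41 × 5.2 = 5.206 m³/s
Stations 1, 5 contribute zero (depth or velocity is 0).
Q = Σ qᵢ = 9.111 m³/s
= 9.111 × 1000 = 9111 L/s

9110 L/s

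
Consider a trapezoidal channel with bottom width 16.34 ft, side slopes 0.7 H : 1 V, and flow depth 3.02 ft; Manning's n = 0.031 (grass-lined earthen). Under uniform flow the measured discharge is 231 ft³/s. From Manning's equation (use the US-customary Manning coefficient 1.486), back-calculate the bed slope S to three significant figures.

0.00239

A = (b + z·y)·y = (16.34 + 0.7×3.02)×3.02 = 55.73 ft²
P = b + 2y√(1+z²) = 16.34 + 2×3.02×√(1+0.7²) = 23.71 ft
R = A/P = 55.73/23.71 = 2.350 ft
S = (Q·n / (1.486·A·R^(2/3)))² = (231×0.031 / (1.486×55.73×1.768))² = 0.002393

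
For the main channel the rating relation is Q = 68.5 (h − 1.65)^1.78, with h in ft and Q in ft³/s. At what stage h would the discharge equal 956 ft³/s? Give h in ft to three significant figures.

6.05 ft

h − h₀ = (Q/C)^(1/b) = (956/68.5)^(1/1.78) = 4.397 ft
h = 1.65 + 4.397 = 6.047 ft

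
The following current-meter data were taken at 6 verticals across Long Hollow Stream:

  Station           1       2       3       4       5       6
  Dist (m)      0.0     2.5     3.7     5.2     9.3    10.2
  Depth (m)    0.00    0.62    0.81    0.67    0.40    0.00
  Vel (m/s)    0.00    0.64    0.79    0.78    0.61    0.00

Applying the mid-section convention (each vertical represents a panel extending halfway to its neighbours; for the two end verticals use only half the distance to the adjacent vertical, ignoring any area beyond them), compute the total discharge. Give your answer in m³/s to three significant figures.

w_2 = (3.7 − 0.0)/2 = 1.85 m; q_2 = 0.64 × 0.62 × 1.85 = 0.7341 m³/s
w_3 = (5.2 − 2.5)/2 = 1.35 m; q_3 = 0.79 × 0.81 × 1.35 = 0.8639 m³/s
w_4 = (9.3 − 3.7)/2 = 2.8 m; q_4 = 0.78 × 0.67 × 2.8 = 1.463 m³/s
w_5 = (10.2 − 5.2)/2 = 2.5 m; q_5 = 0.61 × 0.40 × 2.5 = 0.6100 m³/s
Stations 1, 6 contribute zero (depth or velocity is 0).
Q = Σ qᵢ = 3.671 m³/s

3.67 m³/s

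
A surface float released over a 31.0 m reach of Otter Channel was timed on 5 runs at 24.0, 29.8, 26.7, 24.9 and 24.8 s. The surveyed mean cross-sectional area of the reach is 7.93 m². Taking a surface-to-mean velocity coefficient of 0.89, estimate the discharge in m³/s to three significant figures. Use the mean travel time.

8.40 m³/s

t̄ = (24.0 + 29.8 + 26.7 + 24.9 + 24.8) / 5 = 26.04 s
v_surface = L / t̄ = 31.0 / 26.04 = 1.190 m/s
v_mean = 0.89 × 1.190 = 1.060 m/s
Q = A × v_mean = 7.93 × 1.060 = 8.402 m³/s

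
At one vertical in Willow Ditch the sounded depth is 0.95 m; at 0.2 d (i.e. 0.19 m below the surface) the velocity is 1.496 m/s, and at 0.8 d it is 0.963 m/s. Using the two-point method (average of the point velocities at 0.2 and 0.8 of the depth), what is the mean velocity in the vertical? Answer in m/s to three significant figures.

1.23 m/s

v̄ = (1.496 + 0.963) / 2 = 1.230 m/s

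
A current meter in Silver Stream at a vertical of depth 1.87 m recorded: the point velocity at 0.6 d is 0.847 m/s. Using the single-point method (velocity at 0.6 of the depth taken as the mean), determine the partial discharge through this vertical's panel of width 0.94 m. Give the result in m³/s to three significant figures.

v̄ = v₀.₆ = 0.847 m/s
q = v̄ × d × w = 0.8470 × 1.87 × 0.94 = 1.489 m³/s

1.49 m³/s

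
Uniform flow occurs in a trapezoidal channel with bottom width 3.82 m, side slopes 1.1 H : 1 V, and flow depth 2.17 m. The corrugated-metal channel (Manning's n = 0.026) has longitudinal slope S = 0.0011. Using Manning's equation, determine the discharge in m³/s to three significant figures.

20.6 m³/s

A = (b + z·y)·y = (3.82 + 1.1×2.17)×2.17 = 13.47 m²
P = b + 2y√(1+z²) = 3.82 + 2×2.17×√(1+1.1²) = 10.27 m
R = A/P = 13.47/10.27 = 1.311 m
Q = (1/n)·A·R^(2/3)·S^(1/2) = (1/0.026) × 13.47 × 1.311^(2/3) × 0.0011^(1/2) = 20.58 m³/s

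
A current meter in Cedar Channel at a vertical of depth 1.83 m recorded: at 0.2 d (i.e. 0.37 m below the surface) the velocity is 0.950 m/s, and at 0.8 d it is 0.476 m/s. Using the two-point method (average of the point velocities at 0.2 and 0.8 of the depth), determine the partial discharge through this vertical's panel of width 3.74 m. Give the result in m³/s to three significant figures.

v̄ = (0.950 + 0.476) / 2 = 0.7130 m/s
q = v̄ × d × w = 0.7130 × 1.83 × 3.74 = 4.880 m³/s

4.88 m³/s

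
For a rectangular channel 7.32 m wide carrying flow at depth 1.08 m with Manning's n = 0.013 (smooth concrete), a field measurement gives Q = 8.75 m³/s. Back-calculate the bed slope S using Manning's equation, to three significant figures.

0.000264

A = b·y = 7.32 × 1.08 = 7.906 m²
P = b + 2y = 7.32 + 2×1.08 = 9.480 m
R = A/P = 7.906/9.480 = 0.8339 m
S = (Q·n / (1·A·R^(2/3)))² = (8.75×0.013 / (1×7.906×0.8860))² = 0.0002638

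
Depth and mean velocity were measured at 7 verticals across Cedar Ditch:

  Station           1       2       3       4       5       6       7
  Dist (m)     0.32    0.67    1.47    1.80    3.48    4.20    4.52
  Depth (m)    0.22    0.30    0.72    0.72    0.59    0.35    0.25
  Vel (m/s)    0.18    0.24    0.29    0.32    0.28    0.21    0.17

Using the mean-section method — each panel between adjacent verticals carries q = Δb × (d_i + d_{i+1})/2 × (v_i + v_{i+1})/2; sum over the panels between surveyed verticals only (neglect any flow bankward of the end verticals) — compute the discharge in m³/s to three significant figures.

Panel 1-2: Δb = 0.35 m, d̄ = (0.22+0.30)/2 = 0.26, v̄ = (0.18+0.24)/2 = 0.21 → q = 0.35×0.26×0.21 = 0.01911 m³/s
Panel 2-3: Δb = 0.8 m, d̄ = (0.30+0.72)/2 = 0.51, v̄ = (0.24+0.29)/2 = 0.265 → q = 0.8×0.51×0.265 = 0.1081 m³/s
Panel 3-4: Δb = 0.33 m, d̄ = (0.72+0.72)/2 = 0.72, v̄ = (0.29+0.32)/2 = 0.305 → q = 0.33×0.72×0.305 = 0.07247 m³/s
Panel 4-5: Δb = 1.68 m, d̄ = (0.72+0.59)/2 = 0.655, v̄ = (0.32+0.28)/2 = 0.3 → q = 1.68×0.655×0.3 = 0.3301 m³/s
Panel 5-6: Δb = 0.72 m, d̄ = (0.59+0.35)/2 = 0.47, v̄ = (0.28+0.21)/2 = 0.245 → q = 0.72×0.47×0.245 = 0.08291 m³/s
Panel 6-7: Δb = 0.32 m, d̄ = (0.35+0.25)/2 = 0.3, v̄ = (0.21+0.17)/2 = 0.19 → q = 0.32×0.3×0.19 = 0.01824 m³/s
Q = Σ q = 0.6310 m³/s

0.631 m³/s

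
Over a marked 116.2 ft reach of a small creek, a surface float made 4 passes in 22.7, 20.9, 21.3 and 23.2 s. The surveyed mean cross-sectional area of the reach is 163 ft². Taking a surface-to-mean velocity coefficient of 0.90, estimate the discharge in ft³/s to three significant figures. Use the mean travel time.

t̄ = (22.7 + 20.9 + 21.3 + 23.2) / 4 = 22.025 s
v_surface = L / t̄ = 116.2 / 22.025 = 5.276 ft/s
v_mean = 0.90 × 5.276 = 4.748 ft/s
Q = A × v_mean = 163 × 4.748 = 774.0 ft³/s

774 ft³/s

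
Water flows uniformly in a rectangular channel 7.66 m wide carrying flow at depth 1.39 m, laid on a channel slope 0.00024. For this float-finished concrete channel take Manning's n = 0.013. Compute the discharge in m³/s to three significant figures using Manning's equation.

A = b·y = 7.66 × 1.39 = 10.65 m²
P = b + 2y = 7.66 + 2×1.39 = 10.44 m
R = A/P = 10.65/10.44 = 1.020 m
Q = (1/n)·A·R^(2/3)·S^(1/2) = (1/0.013) × 10.65 × 1.020^(2/3) × 0.00024^(1/2) = 12.86 m³/s

12.9 m³/s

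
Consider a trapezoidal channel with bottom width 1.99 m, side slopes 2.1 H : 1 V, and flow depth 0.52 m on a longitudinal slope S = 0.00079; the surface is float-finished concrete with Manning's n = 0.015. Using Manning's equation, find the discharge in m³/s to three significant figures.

A = (b + z·y)·y = (1.99 + 2.1×0.52)×0.52 = 1.603 m²
P = b + 2y√(1+z²) = 1.99 + 2×0.52×√(1+2.1²) = 4.409 m
R = A/P = 1.603/4.409 = 0.3635 m
Q = (1/n)·A·R^(2/3)·S^(1/2) = (1/0.015) × 1.603 × 0.3635^(2/3) × 0.00079^(1/2) = 1.530 m³/s

1.53 m³/s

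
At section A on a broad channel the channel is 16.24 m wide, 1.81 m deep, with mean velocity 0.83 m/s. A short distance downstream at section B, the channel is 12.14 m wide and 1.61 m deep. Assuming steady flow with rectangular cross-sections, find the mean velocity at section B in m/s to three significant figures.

Q = A₁V₁ = (16.24×1.81) × 0.83 = 24.40 m³/s
A₂ = 12.14 × 1.61 = 19.55 m²
V₂ = Q/A₂ = 24.40/19.55 = 1.248 m/s

1.25 m/s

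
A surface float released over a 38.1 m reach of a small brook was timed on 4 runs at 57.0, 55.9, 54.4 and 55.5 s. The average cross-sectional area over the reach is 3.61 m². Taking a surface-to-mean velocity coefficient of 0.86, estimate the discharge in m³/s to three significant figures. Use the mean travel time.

2.12 m³/s

t̄ = (57.0 + 55.9 + 54.4 + 55.5) / 4 = 55.7 s
v_surface = L / t̄ = 38.1 / 55.7 = 0.6840 m/s
v_mean = 0.86 × 0.6840 = 0.5883 m/s
Q = A × v_mean = 3.61 × 0.5883 = 2.124 m³/s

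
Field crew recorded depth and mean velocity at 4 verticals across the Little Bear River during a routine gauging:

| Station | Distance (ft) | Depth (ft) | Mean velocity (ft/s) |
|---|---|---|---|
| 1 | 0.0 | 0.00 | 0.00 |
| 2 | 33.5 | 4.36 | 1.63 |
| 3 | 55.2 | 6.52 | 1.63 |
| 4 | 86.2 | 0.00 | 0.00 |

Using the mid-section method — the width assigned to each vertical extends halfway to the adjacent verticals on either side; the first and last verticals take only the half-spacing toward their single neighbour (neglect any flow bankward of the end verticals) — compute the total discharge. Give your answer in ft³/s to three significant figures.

w_2 = (55.2 − 0.0)/2 = 27.6 ft; q_2 = 1.63 × 4.36 × 27.6 = 196.1 ft³/s
w_3 = (86.2 − 33.5)/2 = 26.35 ft; q_3 = 1.63 × 6.52 × 26.35 = 280.0 ft³/s
Stations 1, 4 contribute zero (depth or velocity is 0).
Q = Σ qᵢ = 476.2 ft³/s

476 ft³/s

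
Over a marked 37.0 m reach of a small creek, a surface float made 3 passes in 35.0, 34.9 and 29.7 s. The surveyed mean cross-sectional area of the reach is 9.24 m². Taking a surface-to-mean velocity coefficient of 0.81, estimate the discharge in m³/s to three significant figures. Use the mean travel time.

t̄ = (35.0 + 34.9 + 29.7) / 3 = 33.2 s
v_surface = L / t̄ = 37.0 / 33.2 = 1.114 m/s
v_mean = 0.81 × 1.114 = 0.9027 m/s
Q = A × v_mean = 9.24 × 0.9027 = 8.341 m³/s

8.34 m³/s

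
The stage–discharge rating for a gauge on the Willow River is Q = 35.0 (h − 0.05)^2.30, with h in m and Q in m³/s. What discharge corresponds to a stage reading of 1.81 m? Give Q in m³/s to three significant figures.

128 m³/s

Q = 35.0 × (1.81 − 0.05)^2.30 = 35.0 × 1.76^2.30 = 128.5 m³/s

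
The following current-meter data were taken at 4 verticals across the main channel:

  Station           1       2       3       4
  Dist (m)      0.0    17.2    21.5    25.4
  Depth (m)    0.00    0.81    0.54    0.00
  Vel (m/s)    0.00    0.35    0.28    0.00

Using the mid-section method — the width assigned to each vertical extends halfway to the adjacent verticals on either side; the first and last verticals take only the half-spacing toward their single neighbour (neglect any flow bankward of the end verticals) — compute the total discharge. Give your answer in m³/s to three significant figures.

w_2 = (21.5 − 0.0)/2 = 10.75 m; q_2 = 0.35 × 0.81 × 10.75 = 3.048 m³/s
w_3 = (25.4 − 17.2)/2 = 4.1 m; q_3 = 0.28 × 0.54 × 4.1 = 0.6199 m³/s
Stations 1, 4 contribute zero (depth or velocity is 0).
Q = Σ qᵢ = 3.668 m³/s

3.67 m³/s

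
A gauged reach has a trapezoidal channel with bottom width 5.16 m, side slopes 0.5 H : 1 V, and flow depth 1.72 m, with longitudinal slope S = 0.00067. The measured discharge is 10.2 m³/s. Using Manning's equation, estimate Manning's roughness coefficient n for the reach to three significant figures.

0.0288

A = (b + z·y)·y = (5.16 + 0.5×1.72)×1.72 = 10.35 m²
P = b + 2y√(1+z²) = 5.16 + 2×1.72×√(1+0.5²) = 9.006 m
R = A/P = 10.35/9.006 = 1.150 m
n = (1/Q)·A·R^(2/3)·S^(1/2) = (1/10.2) × 10.35 × 1.097 × 0.02588 = 0.02884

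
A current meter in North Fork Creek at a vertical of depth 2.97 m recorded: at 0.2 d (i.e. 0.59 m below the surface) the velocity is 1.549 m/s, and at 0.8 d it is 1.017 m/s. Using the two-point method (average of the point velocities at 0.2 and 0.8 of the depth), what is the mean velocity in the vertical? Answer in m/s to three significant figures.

v̄ = (1.549 + 1.017) / 2 = 1.283 m/s

1.28 m/s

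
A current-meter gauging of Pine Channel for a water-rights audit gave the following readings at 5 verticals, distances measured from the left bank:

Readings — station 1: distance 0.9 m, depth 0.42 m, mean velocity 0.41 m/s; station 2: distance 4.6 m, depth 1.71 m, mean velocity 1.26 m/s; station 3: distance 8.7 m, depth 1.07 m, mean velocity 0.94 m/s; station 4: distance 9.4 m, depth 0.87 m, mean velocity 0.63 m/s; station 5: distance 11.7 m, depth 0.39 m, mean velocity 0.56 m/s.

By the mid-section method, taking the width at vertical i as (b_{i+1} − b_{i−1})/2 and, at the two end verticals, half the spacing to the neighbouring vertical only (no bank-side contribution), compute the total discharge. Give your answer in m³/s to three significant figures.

12.2 m³/s

w_1 = (4.6 − 0.9)/2 = 1.85 m; q_1 = 0.41 × 0.42 × 1.85 = 0.3186 m³/s
w_2 = (8.7 − 0.9)/2 = 3.9 m; q_2 = 1.26 × 1.71 × 3.9 = 8.403 m³/s
w_3 = (9.4 − 4.6)/2 = 2.4 m; q_3 = 0.94 × 1.07 × 2.4 = 2.414 m³/s
w_4 = (11.7 − 8.7)/2 = 1.5 m; q_4 = 0.63 × 0.87 × 1.5 = 0.8222 m³/s
w_5 = (11.7 − 9.4)/2 = 1.15 m; q_5 = 0.56 × 0.39 × 1.15 = 0.2512 m³/s
Q = Σ qᵢ = 12.21 m³/s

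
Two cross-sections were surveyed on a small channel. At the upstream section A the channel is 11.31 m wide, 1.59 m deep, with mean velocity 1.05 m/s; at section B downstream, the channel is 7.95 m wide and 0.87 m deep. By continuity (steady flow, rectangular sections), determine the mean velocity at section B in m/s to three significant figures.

Q = A₁V₁ = (11.31×1.59) × 1.05 = 18.88 m³/s
A₂ = 7.95 × 0.87 = 6.917 m²
V₂ = Q/A₂ = 18.88/6.917 = 2.730 m/s

2.73 m/s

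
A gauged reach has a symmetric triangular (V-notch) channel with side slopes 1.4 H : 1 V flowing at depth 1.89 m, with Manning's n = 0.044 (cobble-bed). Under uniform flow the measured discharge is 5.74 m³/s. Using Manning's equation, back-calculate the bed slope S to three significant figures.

A = z·y² = 1.4×1.89² = 5.001 m²
P = 2y√(1+z²) = 2×1.89×√(1+1.4²) = 6.503 m
R = A/P = 5.001/6.503 = 0.7690 m
S = (Q·n / (1·A·R^(2/3)))² = (5.74×0.044 / (1×5.001×0.8393))² = 0.003620

0.00362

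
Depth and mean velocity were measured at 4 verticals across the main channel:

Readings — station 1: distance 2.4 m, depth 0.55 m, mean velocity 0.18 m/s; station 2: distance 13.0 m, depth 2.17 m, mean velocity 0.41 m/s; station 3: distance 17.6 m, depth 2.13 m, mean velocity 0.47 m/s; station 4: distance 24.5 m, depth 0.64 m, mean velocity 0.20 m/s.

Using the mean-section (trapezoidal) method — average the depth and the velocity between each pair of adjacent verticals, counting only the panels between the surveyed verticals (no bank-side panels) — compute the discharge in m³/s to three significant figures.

Panel 1-2: Δb = 10.6 m, d̄ = (0.55+2.17)/2 = 1.36, v̄ = (0.18+0.41)/2 = 0.295 → q = 10.6×1.36×0.295 = 4.253 m³/s
Panel 2-3: Δb = 4.6 m, d̄ = (2.17+2.13)/2 = 2.15, v̄ = (0.41+0.47)/2 = 0.44 → q = 4.6×2.15×0.44 = 4.352 m³/s
Panel 3-4: Δb = 6.9 m, d̄ = (2.13+0.64)/2 = 1.385, v̄ = (0.47+0.20)/2 = 0.335 → q = 6.9×1.385×0.335 = 3.201 m³/s
Q = Σ q = 11.81 m³/s

11.8 m³/s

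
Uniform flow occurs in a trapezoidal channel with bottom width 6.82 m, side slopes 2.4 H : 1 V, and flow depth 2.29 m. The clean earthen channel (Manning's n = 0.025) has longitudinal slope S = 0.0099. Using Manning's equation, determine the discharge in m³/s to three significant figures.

147 m³/s

A = (b + z·y)·y = (6.82 + 2.4×2.29)×2.29 = 28.20 m²
P = b + 2y√(1+z²) = 6.82 + 2×2.29×√(1+2.4²) = 18.73 m
R = A/P = 28.20/18.73 = 1.506 m
Q = (1/n)·A·R^(2/3)·S^(1/2) = (1/0.025) × 28.20 × 1.506^(2/3) × 0.0099^(1/2) = 147.5 m³/s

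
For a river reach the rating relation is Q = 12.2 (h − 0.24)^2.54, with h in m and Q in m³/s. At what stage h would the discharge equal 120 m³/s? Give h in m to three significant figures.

2.70 m

h − h₀ = (Q/C)^(1/b) = (120/12.2)^(1/2.54) = 2.460 m
h = 0.24 + 2.460 = 2.700 m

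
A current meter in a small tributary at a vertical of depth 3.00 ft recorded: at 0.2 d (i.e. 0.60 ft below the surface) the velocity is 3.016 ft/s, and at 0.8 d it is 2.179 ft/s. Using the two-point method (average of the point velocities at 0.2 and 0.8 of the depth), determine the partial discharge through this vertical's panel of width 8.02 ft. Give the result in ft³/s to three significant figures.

62.5 ft³/s

v̄ = (3.016 + 2.179) / 2 = 2.598 ft/s
q = v̄ × d × w = 2.598 × 3.00 × 8.02 = 62.50 ft³/s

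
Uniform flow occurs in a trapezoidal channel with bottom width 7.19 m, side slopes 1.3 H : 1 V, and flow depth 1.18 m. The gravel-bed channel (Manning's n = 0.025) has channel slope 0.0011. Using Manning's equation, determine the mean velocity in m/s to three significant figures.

A = (b + z·y)·y = (7.19 + 1.3×1.18)×1.18 = 10.29 m²
P = b + 2y√(1+z²) = 7.19 + 2×1.18×√(1+1.3²) = 11.06 m
R = A/P = 10.29/11.06 = 0.9307 m
Q = (1/n)·A·R^(2/3)·S^(1/2) = (1/0.025) × 10.29 × 0.9307^(2/3) × 0.0011^(1/2) = 13.02 m³/s
V = Q/A = 13.02/10.29 = 1.265 m/s

1.26 m/s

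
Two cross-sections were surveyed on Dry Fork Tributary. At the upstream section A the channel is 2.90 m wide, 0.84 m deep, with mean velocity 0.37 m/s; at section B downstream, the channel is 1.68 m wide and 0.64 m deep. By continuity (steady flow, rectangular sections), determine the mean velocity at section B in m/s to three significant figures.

0.838 m/s

Q = A₁V₁ = (2.90×0.84) × 0.37 = 0.9013 m³/s
A₂ = 1.68 × 0.64 = 1.075 m²
V₂ = Q/A₂ = 0.9013/1.075 = 0.8383 m/s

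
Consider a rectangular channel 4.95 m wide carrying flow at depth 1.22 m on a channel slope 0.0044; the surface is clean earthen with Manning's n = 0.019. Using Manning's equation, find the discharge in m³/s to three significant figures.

A = b·y = 4.95 × 1.22 = 6.039 m²
P = b + 2y = 4.95 + 2×1.22 = 7.390 m
R = A/P = 6.039/7.390 = 0.8172 m
Q = (1/n)·A·R^(2/3)·S^(1/2) = (1/0.019) × 6.039 × 0.8172^(2/3) × 0.0044^(1/2) = 18.43 m³/s

18.4 m³/s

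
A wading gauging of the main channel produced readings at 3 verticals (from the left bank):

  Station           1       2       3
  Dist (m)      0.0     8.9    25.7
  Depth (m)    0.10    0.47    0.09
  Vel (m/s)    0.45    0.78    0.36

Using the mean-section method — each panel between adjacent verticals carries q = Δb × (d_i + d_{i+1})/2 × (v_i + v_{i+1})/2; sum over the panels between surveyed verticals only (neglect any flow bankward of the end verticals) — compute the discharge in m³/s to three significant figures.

Panel 1-2: Δb = 8.9 m, d̄ = (0.10+0.47)/2 = 0.285, v̄ = (0.45+0.78)/2 = 0.615 → q = 8.9×0.285×0.615 = 1.560 m³/s
Panel 2-3: Δb = 16.8 m, d̄ = (0.47+0.09)/2 = 0.28, v̄ = (0.78+0.36)/2 = 0.57 → q = 16.8×0.28×0.57 = 2.681 m³/s
Q = Σ q = 4.241 m³/s

4.24 m³/s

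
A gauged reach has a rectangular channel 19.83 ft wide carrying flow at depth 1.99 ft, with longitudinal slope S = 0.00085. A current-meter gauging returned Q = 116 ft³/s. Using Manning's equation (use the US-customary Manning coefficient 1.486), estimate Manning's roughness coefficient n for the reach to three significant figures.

A = b·y = 19.83 × 1.99 = 39.46 ft²
P = b + 2y = 19.83 + 2×1.99 = 23.81 ft
R = A/P = 39.46/23.81 = 1.657 ft
n = (1.486/Q)·A·R^(2/3)·S^(1/2) = (1.486/116) × 39.46 × 1.400 × 0.02915 = 0.02064

0.0206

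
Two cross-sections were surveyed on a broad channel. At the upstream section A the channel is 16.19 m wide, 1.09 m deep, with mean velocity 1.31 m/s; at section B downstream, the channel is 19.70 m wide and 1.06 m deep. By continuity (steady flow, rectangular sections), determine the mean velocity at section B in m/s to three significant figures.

Q = A₁V₁ = (16.19×1.09) × 1.31 = 23.12 m³/s
A₂ = 19.70 × 1.06 = 20.88 m²
V₂ = Q/A₂ = 23.12/20.88 = 1.107 m/s

1.11 m/s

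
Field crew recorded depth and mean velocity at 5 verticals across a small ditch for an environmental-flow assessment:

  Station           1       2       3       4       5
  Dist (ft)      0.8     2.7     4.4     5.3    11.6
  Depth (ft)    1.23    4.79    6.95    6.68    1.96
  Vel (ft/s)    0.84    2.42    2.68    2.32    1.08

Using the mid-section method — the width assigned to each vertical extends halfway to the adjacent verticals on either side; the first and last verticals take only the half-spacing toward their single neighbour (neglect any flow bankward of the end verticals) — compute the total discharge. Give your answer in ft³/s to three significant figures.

109 ft³/s

w_1 = (2.7 − 0.8)/2 = 0.95 ft; q_1 = 0.84 × 1.23 × 0.95 = 0.9815 ft³/s
w_2 = (4.4 − 0.8)/2 = 1.8 ft; q_2 = 2.42 × 4.79 × 1.8 = 20.87 ft³/s
w_3 = (5.3 − 2.7)/2 = 1.3 ft; q_3 = 2.68 × 6.95 × 1.3 = 24.21 ft³/s
w_4 = (11.6 − 4.4)/2 = 3.6 ft; q_4 = 2.32 × 6.68 × 3.6 = 55.79 ft³/s
w_5 = (11.6 − 5.3)/2 = 3.15 ft; q_5 = 1.08 × 1.96 × 3.15 = 6.668 ft³/s
Q = Σ qᵢ = 108.5 ft³/s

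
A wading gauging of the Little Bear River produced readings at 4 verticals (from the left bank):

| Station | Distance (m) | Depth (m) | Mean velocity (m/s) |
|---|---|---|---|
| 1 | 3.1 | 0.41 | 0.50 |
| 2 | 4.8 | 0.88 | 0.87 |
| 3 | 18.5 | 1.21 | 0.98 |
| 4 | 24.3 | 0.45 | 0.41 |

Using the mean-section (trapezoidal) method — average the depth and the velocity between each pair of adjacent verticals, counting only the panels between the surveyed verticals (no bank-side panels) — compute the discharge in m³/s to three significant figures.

17.3 m³/s

Panel 1-2: Δb = 1.7 m, d̄ = (0.41+0.88)/2 = 0.645, v̄ = (0.50+0.87)/2 = 0.685 → q = 1.7×0.645×0.685 = 0.7511 m³/s
Panel 2-3: Δb = 13.7 m, d̄ = (0.88+1.21)/2 = 1.045, v̄ = (0.87+0.98)/2 = 0.925 → q = 13.7×1.045×0.925 = 13.24 m³/s
Panel 3-4: Δb = 5.8 m, d̄ = (1.21+0.45)/2 = 0.83, v̄ = (0.98+0.41)/2 = 0.695 → q = 5.8×0.83×0.695 = 3.346 m³/s
Q = Σ q = 17.34 m³/s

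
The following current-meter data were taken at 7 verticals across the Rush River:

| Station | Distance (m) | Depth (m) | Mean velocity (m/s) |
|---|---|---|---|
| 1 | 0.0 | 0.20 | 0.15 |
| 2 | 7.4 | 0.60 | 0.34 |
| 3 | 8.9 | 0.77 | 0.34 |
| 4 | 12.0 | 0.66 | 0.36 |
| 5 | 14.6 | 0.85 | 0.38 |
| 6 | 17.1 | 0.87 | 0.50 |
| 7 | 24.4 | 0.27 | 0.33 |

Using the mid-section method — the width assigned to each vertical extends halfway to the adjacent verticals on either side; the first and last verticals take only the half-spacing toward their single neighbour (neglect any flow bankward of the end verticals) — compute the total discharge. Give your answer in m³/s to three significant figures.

w_1 = (7.4 − 0.0)/2 = 3.7 m; q_1 = 0.15 × 0.20 × 3.7 = 0.1110 m³/s
w_2 = (8.9 − 0.0)/2 = 4.45 m; q_2 = 0.34 × 0.60 × 4.45 = 0.9078 m³/s
w_3 = (12.0 − 7.4)/2 = 2.3 m; q_3 = 0.34 × 0.77 × 2.3 = 0.6021 m³/s
w_4 = (14.6 − 8.9)/2 = 2.85 m; q_4 = 0.36 × 0.66 × 2.85 = 0.6772 m³/s
w_5 = (17.1 − 12.0)/2 = 2.55 m; q_5 = 0.38 × 0.85 × 2.55 = 0.8237 m³/s
w_6 = (24.4 − 14.6)/2 = 4.9 m; q_6 = 0.50 × 0.87 × 4.9 = 2.132 m³/s
w_7 = (24.4 − 17.1)/2 = 3.65 m; q_7 = 0.33 × 0.27 × 3.65 = 0.3252 m³/s
Q = Σ qᵢ = 5.578 m³/s

5.58 m³/s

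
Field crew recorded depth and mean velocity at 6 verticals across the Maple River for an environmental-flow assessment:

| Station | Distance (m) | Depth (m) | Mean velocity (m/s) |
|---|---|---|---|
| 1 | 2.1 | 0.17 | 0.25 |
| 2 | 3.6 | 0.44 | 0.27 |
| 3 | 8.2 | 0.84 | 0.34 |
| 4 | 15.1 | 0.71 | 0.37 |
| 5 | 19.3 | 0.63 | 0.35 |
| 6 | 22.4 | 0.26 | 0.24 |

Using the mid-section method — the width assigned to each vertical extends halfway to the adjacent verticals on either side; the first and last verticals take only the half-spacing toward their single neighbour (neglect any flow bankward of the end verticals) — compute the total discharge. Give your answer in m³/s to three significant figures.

4.40 m³/s

w_1 = (3.6 − 2.1)/2 = 0.75 m; q_1 = 0.25 × 0.17 × 0.75 = 0.03188 m³/s
w_2 = (8.2 − 2.1)/2 = 3.05 m; q_2 = 0.27 × 0.44 × 3.05 = 0.3623 m³/s
w_3 = (15.1 − 3.6)/2 = 5.75 m; q_3 = 0.34 × 0.84 × 5.75 = 1.642 m³/s
w_4 = (19.3 − 8.2)/2 = 5.55 m; q_4 = 0.37 × 0.71 × 5.55 = 1.458 m³/s
w_5 = (22.4 − 15.1)/2 = 3.65 m; q_5 = 0.35 × 0.63 × 3.65 = 0.8048 m³/s
w_6 = (22.4 − 19.3)/2 = 1.55 m; q_6 = 0.24 × 0.26 × 1.55 = 0.09672 m³/s
Q = Σ qᵢ = 4.396 m³/s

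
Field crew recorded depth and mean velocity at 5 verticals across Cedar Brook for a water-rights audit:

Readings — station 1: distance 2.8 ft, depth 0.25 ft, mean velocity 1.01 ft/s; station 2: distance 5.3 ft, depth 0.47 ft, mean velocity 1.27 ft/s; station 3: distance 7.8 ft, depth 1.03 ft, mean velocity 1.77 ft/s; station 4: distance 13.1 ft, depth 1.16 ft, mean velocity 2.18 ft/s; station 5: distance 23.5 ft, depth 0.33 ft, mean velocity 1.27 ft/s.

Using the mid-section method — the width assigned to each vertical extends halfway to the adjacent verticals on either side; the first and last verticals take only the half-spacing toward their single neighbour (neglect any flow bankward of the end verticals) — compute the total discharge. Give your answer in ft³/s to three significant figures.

30.9 ft³/s

w_1 = (5.3 − 2.8)/2 = 1.25 ft; q_1 = 1.01 × 0.25 × 1.25 = 0.3156 ft³/s
w_2 = (7.8 − 2.8)/2 = 2.5 ft; q_2 = 1.27 × 0.47 × 2.5 = 1.492 ft³/s
w_3 = (13.1 − 5.3)/2 = 3.9 ft; q_3 = 1.77 × 1.03 × 3.9 = 7.110 ft³/s
w_4 = (23.5 − 7.8)/2 = 7.85 ft; q_4 = 2.18 × 1.16 × 7.85 = 19.85 ft³/s
w_5 = (23.5 − 13.1)/2 = 5.2 ft; q_5 = 1.27 × 0.33 × 5.2 = 2.179 ft³/s
Q = Σ qᵢ = 30.95 ft³/s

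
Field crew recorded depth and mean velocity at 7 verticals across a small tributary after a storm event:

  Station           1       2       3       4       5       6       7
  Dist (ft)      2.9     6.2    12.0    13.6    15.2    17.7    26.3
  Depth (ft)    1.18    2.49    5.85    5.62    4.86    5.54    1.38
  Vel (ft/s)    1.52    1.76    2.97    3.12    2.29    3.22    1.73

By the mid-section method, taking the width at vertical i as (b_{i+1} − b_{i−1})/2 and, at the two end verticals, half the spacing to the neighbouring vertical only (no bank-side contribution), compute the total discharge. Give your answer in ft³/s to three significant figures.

247 ft³/s

w_1 = (6.2 − 2.9)/2 = 1.65 ft; q_1 = 1.52 × 1.18 × 1.65 = 2.959 ft³/s
w_2 = (12.0 − 2.9)/2 = 4.55 ft; q_2 = 1.76 × 2.49 × 4.55 = 19.94 ft³/s
w_3 = (13.6 − 6.2)/2 = 3.7 ft; q_3 = 2.97 × 5.85 × 3.7 = 64.29 ft³/s
w_4 = (15.2 − 12.0)/2 = 1.6 ft; q_4 = 3.12 × 5.62 × 1.6 = 28.06 ft³/s
w_5 = (17.7 − 13.6)/2 = 2.05 ft; q_5 = 2.29 × 4.86 × 2.05 = 22.82 ft³/s
w_6 = (26.3 − 15.2)/2 = 5.55 ft; q_6 = 3.22 × 5.54 × 5.55 = 99.01 ft³/s
w_7 = (26.3 − 17.7)/2 = 4.3 ft; q_7 = 1.73 × 1.38 × 4.3 = 10.27 ft³/s
Q = Σ qᵢ = 247.3 ft³/s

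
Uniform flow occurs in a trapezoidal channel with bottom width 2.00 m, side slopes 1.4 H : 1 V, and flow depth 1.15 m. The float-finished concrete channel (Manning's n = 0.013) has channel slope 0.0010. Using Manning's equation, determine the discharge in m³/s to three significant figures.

A = (b + z·y)·y = (2.00 + 1.4×1.15)×1.15 = 4.152 m²
P = b + 2y√(1+z²) = 2.00 + 2×1.15×√(1+1.4²) = 5.957 m
R = A/P = 4.152/5.957 = 0.6969 m
Q = (1/n)·A·R^(2/3)·S^(1/2) = (1/0.013) × 4.152 × 0.6969^(2/3) × 0.0010^(1/2) = 7.938 m³/s

7.94 m³/s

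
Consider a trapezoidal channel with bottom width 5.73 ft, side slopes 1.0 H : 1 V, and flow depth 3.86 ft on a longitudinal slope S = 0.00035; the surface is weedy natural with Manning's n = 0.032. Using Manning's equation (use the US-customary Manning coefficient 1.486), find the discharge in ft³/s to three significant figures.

A = (b + z·y)·y = (5.73 + 1.0×3.86)×3.86 = 37.02 ft²
P = b + 2y√(1+z²) = 5.73 + 2×3.86×√(1+1.0²) = 16.65 ft
R = A/P = 37.02/16.65 = 2.224 ft
Q = (1.486/n)·A·R^(2/3)·S^(1/2) = (1.486/0.032) × 37.02 × 2.224^(2/3) × 0.00035^(1/2) = 54.79 ft³/s

54.8 ft³/s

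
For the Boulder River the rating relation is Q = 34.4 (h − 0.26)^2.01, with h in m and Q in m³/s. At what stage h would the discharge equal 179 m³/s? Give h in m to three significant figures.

2.53 m

h − h₀ = (Q/C)^(1/b) = (179/34.4)^(1/2.01) = 2.272 m
h = 0.26 + 2.272 = 2.532 m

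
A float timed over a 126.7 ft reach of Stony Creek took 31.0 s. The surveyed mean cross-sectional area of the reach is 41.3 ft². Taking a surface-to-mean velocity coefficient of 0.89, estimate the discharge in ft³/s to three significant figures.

v_surface = L / t̄ = 126.7 / 31 = 4.087 ft/s
v_mean = 0.89 × 4.087 = 3.638 ft/s
Q = A × v_mean = 41.3 × 3.638 = 150.2 ft³/s

150 ft³/s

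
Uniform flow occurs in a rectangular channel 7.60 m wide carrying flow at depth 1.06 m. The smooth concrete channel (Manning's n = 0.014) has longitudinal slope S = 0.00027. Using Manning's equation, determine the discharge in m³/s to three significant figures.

A = b·y = 7.60 × 1.06 = 8.056 m²
P = b + 2y = 7.60 + 2×1.06 = 9.720 m
R = A/P = 8.056/9.720 = 0.8288 m
Q = (1/n)·A·R^(2/3)·S^(1/2) = (1/0.014) × 8.056 × 0.8288^(2/3) × 0.00027^(1/2) = 8.343 m³/s

8.34 m³/s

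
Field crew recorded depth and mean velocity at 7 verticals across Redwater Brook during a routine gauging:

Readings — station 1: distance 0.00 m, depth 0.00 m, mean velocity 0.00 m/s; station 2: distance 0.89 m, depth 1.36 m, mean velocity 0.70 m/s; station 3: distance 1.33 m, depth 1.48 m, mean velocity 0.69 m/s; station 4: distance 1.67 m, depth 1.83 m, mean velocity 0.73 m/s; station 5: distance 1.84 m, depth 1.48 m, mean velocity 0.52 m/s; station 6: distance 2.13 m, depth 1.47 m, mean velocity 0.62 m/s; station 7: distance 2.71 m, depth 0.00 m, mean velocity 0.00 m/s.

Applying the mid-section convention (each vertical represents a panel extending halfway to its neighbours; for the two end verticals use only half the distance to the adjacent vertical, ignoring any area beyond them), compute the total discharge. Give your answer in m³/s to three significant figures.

w_2 = (1.33 − 0.00)/2 = 0.665 m; q_2 = 0.70 × 1.36 × 0.665 = 0.6331 m³/s
w_3 = (1.67 − 0.89)/2 = 0.39 m; q_3 = 0.69 × 1.48 × 0.39 = 0.3983 m³/s
w_4 = (1.84 − 1.33)/2 = 0.255 m; q_4 = 0.73 × 1.83 × 0.255 = 0.3407 m³/s
w_5 = (2.13 − 1.67)/2 = 0.23 m; q_5 = 0.52 × 1.48 × 0.23 = 0.1770 m³/s
w_6 = (2.71 − 1.84)/2 = 0.435 m; q_6 = 0.62 × 1.47 × 0.435 = 0.3965 m³/s
Stations 1, 7 contribute zero (depth or velocity is 0).
Q = Σ qᵢ = 1.945 m³/s

1.95 m³/s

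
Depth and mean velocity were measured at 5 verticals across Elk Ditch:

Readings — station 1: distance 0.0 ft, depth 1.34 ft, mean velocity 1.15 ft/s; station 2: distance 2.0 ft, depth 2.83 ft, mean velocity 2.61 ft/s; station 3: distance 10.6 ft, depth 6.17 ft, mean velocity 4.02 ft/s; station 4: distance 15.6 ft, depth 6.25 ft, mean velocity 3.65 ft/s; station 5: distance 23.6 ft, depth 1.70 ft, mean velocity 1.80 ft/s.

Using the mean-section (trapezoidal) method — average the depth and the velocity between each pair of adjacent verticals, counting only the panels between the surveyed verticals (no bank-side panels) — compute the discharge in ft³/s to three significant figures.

Panel 1-2: Δb = 2 ft, d̄ = (1.34+2.83)/2 = 2.085, v̄ = (1.15+2.61)/2 = 1.88 → q = 2×2.085×1.88 = 7.840 ft³/s
Panel 2-3: Δb = 8.6 ft, d̄ = (2.83+6.17)/2 = 4.5, v̄ = (2.61+4.02)/2 = 3.315 → q = 8.6×4.5×3.315 = 128.3 ft³/s
Panel 3-4: Δb = 5 ft, d̄ = (6.17+6.25)/2 = 6.21, v̄ = (4.02+3.65)/2 = 3.835 → q = 5×6.21×3.835 = 119.1 ft³/s
Panel 4-5: Δb = 8 ft, d̄ = (6.25+1.70)/2 = 3.975, v̄ = (3.65+1.80)/2 = 2.725 → q = 8×3.975×2.725 = 86.66 ft³/s
Q = Σ q = 341.9 ft³/s

342 ft³/s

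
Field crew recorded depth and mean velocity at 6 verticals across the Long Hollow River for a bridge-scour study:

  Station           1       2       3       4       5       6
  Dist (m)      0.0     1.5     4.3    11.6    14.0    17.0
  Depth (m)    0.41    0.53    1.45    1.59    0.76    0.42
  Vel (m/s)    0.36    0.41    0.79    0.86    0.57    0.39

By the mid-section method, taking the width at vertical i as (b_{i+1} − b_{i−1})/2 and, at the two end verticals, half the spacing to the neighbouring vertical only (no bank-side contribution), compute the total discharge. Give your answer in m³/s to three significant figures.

14.4 m³/s

w_1 = (1.5 − 0.0)/2 = 0.75 m; q_1 = 0.36 × 0.41 × 0.75 = 0.1107 m³/s
w_2 = (4.3 − 0.0)/2 = 2.15 m; q_2 = 0.41 × 0.53 × 2.15 = 0.4672 m³/s
w_3 = (11.6 − 1.5)/2 = 5.05 m; q_3 = 0.79 × 1.45 × 5.05 = 5.785 m³/s
w_4 = (14.0 − 4.3)/2 = 4.85 m; q_4 = 0.86 × 1.59 × 4.85 = 6.632 m³/s
w_5 = (17.0 − 11.6)/2 = 2.7 m; q_5 = 0.57 × 0.76 × 2.7 = 1.170 m³/s
w_6 = (17.0 − 14.0)/2 = 1.5 m; q_6 = 0.39 × 0.42 × 1.5 = 0.2457 m³/s
Q = Σ qᵢ = 14.41 m³/s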